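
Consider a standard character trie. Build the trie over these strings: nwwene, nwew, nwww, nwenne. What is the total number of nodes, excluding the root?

12

Trace insertions, counting only characters that open a new branch:
  "nwwene" → 6 new (n, w, w, e, n, e)
  "nwew" → prefix "nw" already present; 2 new (e, w)
  "nwww" → prefix "nww" already present; 1 new (w)
  "nwenne" → prefix "nwe" already present; 3 new (n, n, e)
Total nodes = 6 + 2 + 1 + 3 = 12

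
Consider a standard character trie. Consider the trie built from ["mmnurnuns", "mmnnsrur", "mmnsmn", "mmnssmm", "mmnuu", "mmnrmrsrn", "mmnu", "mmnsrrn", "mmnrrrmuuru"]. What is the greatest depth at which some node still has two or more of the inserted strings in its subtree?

The deepest shared node is where two words last agree before diverging.
"mmnrmrsrn" and "mmnrrrmuuru" agree on "mmnr" (4 characters) before diverging; nothing deeper is shared.
Longest shared-prefix length: 4

4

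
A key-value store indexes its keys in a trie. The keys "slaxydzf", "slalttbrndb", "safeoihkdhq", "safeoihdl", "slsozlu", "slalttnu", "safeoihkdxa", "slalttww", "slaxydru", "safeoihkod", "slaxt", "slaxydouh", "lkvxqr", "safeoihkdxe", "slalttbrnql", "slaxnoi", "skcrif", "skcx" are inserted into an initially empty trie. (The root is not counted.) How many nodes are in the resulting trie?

For each word, the new-node count is its length minus the longest prefix already in the trie:
  "slaxydzf" → 8 new (s, l, a, x, y, d, z, f)
  "slalttbrndb" → prefix "sla" already present; 8 new (l, t, t, b, r, n, d, b)
  "safeoihkdhq" → prefix "s" already present; 10 new (a, f, e, o, i, h, k, d, h, q)
  "safeoihdl" → prefix "safeoih" already present; 2 new (d, l)
  "slsozlu" → prefix "sl" already present; 5 new (s, o, z, l, u)
  "slalttnu" → prefix "slaltt" already present; 2 new (n, u)
  "safeoihkdxa" → prefix "safeoihkd" already present; 2 new (x, a)
  "slalttww" → prefix "slaltt" already present; 2 new (w, w)
  "slaxydru" → prefix "slaxyd" already present; 2 new (r, u)
  "safeoihkod" → prefix "safeoihk" already present; 2 new (o, d)
  "slaxt" → prefix "slax" already present; 1 new (t)
  "slaxydouh" → prefix "slaxyd" already present; 3 new (o, u, h)
  "lkvxqr" → 6 new (l, k, v, x, q, r)
  "safeoihkdxe" → prefix "safeoihkdx" already present; 1 new (e)
  "slalttbrnql" → prefix "slalttbrn" already present; 2 new (q, l)
  "slaxnoi" → prefix "slax" already present; 3 new (n, o, i)
  "skcrif" → prefix "s" already present; 5 new (k, c, r, i, f)
  "skcx" → prefix "skc" already present; 1 new (x)
Total nodes = 8 + 8 + 10 + 2 + 5 + 2 + 2 + 2 + 2 + 2 + 1 + 3 + 6 + 1 + 2 + 3 + 5 + 1 = 65

65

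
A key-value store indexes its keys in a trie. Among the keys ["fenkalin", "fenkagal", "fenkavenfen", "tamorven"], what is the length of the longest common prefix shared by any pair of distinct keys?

5

Look for the deepest trie node that still has at least two words in its subtree.
"fenkagal" and "fenkalin" agree on "fenka" (5 characters) before diverging; nothing deeper is shared.
Longest shared-prefix length: 5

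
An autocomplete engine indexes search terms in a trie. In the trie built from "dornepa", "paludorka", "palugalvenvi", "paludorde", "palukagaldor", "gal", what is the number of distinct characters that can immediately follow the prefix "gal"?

The children of the "gal" node are the distinct next characters among strings starting with "gal".
No stored string extends past "gal".
That node has 0 child edges.

0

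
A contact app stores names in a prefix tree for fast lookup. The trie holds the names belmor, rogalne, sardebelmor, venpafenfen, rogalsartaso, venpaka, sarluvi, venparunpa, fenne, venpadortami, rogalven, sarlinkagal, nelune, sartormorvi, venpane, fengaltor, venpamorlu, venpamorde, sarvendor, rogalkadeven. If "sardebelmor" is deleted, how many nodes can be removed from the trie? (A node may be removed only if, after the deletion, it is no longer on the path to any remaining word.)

A node on "sardebelmor"'s path can go only if nothing else ends at it or branches off below it.
The suffix "debelmor" (8 nodes) is used only by "sardebelmor"; the node for "sar" still has the child "l", so pruning stops there.
Nodes removed: 8

8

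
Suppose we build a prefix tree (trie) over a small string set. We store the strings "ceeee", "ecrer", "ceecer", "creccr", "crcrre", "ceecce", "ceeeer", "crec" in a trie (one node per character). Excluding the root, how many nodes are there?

Insert word by word; a character creates a node only if that edge doesn't already exist:
  "ceeee" → 5 new (c, e, e, e, e)
  "ecrer" → 5 new (e, c, r, e, r)
  "ceecer" → prefix "cee" already present; 3 new (c, e, r)
  "creccr" → prefix "c" already present; 5 new (r, e, c, c, r)
  "crcrre" → prefix "cr" already present; 4 new (c, r, r, e)
  "ceecce" → prefix "ceec" already present; 2 new (c, e)
  "ceeeer" → prefix "ceeee" already present; 1 new (r)
  "crec" → prefix "crec" already present; 0 new (none)
Total nodes = 5 + 5 + 3 + 5 + 4 + 2 + 1 + 0 = 25

25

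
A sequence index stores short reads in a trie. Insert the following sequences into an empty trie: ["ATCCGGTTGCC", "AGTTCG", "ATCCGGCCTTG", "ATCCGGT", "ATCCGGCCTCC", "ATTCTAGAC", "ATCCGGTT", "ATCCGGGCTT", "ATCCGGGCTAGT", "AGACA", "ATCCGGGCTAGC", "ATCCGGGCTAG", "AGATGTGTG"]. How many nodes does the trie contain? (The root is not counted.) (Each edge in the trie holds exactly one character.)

Insert word by word; a character creates a node only if that edge doesn't already exist:
  "ATCCGGTTGCC" → 11 new (A, T, C, C, G, G, T, T, G, C, C)
  "AGTTCG" → prefix "A" already present; 5 new (G, T, T, C, G)
  "ATCCGGCCTTG" → prefix "ATCCGG" already present; 5 new (C, C, T, T, G)
  "ATCCGGT" → prefix "ATCCGGT" already present; 0 new (none)
  "ATCCGGCCTCC" → prefix "ATCCGGCCT" already present; 2 new (C, C)
  "ATTCTAGAC" → prefix "AT" already present; 7 new (T, C, T, A, G, A, C)
  "ATCCGGTT" → prefix "ATCCGGTT" already present; 0 new (none)
  "ATCCGGGCTT" → prefix "ATCCGG" already present; 4 new (G, C, T, T)
  "ATCCGGGCTAGT" → prefix "ATCCGGGCT" already present; 3 new (A, G, T)
  "AGACA" → prefix "AG" already present; 3 new (A, C, A)
  "ATCCGGGCTAGC" → prefix "ATCCGGGCTAG" already present; 1 new (C)
  "ATCCGGGCTAG" → prefix "ATCCGGGCTAG" already present; 0 new (none)
  "AGATGTGTG" → prefix "AGA" already present; 6 new (T, G, T, G, T, G)
Total nodes = 11 + 5 + 5 + 0 + 2 + 7 + 0 + 4 + 3 + 3 + 1 + 0 + 6 = 47

47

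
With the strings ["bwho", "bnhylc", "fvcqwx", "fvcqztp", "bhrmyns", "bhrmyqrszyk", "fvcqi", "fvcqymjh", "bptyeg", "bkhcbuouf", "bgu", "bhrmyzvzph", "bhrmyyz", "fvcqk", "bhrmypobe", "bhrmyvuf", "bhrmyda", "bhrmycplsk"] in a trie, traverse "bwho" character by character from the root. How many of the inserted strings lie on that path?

Check each prefix of "bwho" against the stored set — each match is an end-marker on the path.
Prefixes of the query that are stored words: "bwho"
Count: 1

1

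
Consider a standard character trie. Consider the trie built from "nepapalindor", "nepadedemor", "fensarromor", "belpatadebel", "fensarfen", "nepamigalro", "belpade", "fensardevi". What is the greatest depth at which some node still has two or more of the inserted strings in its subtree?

6

The deepest shared node is where two words last agree before diverging.
e.g. "fensardevi" and "fensarfen" share the prefix "fensar" of length 6; no pair shares a longer one.
Longest shared-prefix length: 6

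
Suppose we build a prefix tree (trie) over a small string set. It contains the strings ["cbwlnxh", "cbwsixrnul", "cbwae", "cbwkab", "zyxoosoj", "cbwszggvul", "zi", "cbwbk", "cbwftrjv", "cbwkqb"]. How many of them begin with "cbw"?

8

Traverse to the node for "cbw", then collect every word in that subtree.
Words under "cbw": cbwae, cbwbk, cbwftrjv, cbwkab, cbwkqb, cbwlnxh, cbwsixrnul, cbwszggvul
Count: 8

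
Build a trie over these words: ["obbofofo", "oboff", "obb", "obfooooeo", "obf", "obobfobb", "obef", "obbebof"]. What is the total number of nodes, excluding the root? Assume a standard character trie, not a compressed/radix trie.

Trace insertions, counting only characters that open a new branch:
  "obbofofo" → 8 new (o, b, b, o, f, o, f, o)
  "oboff" → prefix "ob" already present; 3 new (o, f, f)
  "obb" → prefix "obb" already present; 0 new (none)
  "obfooooeo" → prefix "ob" already present; 7 new (f, o, o, o, o, e, o)
  "obf" → prefix "obf" already present; 0 new (none)
  "obobfobb" → prefix "obo" already present; 5 new (b, f, o, b, b)
  "obef" → prefix "ob" already present; 2 new (e, f)
  "obbebof" → prefix "obb" already present; 4 new (e, b, o, f)
Total nodes = 8 + 3 + 0 + 7 + 0 + 5 + 2 + 4 = 29

29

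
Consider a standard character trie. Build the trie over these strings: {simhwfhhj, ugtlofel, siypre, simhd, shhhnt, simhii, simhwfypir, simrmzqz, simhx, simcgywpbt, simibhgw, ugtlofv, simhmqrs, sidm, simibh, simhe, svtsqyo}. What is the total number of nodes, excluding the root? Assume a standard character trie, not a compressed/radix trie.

65

Trace insertions, counting only characters that open a new branch:
  "simhwfhhj" → 9 new (s, i, m, h, w, f, h, h, j)
  "ugtlofel" → 8 new (u, g, t, l, o, f, e, l)
  "siypre" → prefix "si" already present; 4 new (y, p, r, e)
  "simhd" → prefix "simh" already present; 1 new (d)
  "shhhnt" → prefix "s" already present; 5 new (h, h, h, n, t)
  "simhii" → prefix "simh" already present; 2 new (i, i)
  "simhwfypir" → prefix "simhwf" already present; 4 new (y, p, i, r)
  "simrmzqz" → prefix "sim" already present; 5 new (r, m, z, q, z)
  "simhx" → prefix "simh" already present; 1 new (x)
  "simcgywpbt" → prefix "sim" already present; 7 new (c, g, y, w, p, b, t)
  "simibhgw" → prefix "sim" already present; 5 new (i, b, h, g, w)
  "ugtlofv" → prefix "ugtlof" already present; 1 new (v)
  "simhmqrs" → prefix "simh" already present; 4 new (m, q, r, s)
  "sidm" → prefix "si" already present; 2 new (d, m)
  "simibh" → prefix "simibh" already present; 0 new (none)
  "simhe" → prefix "simh" already present; 1 new (e)
  "svtsqyo" → prefix "s" already present; 6 new (v, t, s, q, y, o)
Total nodes = 9 + 8 + 4 + 1 + 5 + 2 + 4 + 5 + 1 + 7 + 5 + 1 + 4 + 2 + 0 + 1 + 6 = 65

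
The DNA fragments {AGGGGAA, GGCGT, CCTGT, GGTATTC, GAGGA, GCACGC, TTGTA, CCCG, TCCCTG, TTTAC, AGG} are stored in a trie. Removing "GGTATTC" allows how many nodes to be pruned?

Walk "GGTATTC" from the leaf back toward the root, removing each node that no remaining word uses.
The suffix "TATTC" (5 nodes) is used only by "GGTATTC"; the node for "GG" still has the child "C", so pruning stops there.
Nodes removed: 5

5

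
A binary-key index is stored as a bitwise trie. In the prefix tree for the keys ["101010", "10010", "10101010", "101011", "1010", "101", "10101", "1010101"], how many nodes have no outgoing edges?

A leaf is a node with no children — equivalently, the end of a word that is not a proper prefix of any other stored word.
Those words: "10010", "10101010", "101011"
Leaf count: 3

3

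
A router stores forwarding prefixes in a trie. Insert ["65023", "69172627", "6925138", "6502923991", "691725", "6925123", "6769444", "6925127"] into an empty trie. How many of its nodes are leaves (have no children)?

8

A leaf is a node with no children — equivalently, the end of a word that is not a proper prefix of any other stored word.
Those words: "65023", "6502923991", "6769444", "691725", "69172627", "6925123", "6925127", "6925138"
Leaf count: 8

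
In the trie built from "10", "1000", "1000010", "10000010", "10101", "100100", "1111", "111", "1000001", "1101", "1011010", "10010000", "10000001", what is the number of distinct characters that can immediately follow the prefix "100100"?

1

Follow the path "100100" to its node, then look at its outgoing edges.
Distinct next characters after "100100": 0.
That node has 1 child edge.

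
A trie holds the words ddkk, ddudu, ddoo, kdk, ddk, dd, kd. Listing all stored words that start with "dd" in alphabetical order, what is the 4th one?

ddoo

Words with prefix "dd", in lexicographic order: "dd", "ddk", "ddkk", "ddoo", "ddudu"
The 4th is ddoo.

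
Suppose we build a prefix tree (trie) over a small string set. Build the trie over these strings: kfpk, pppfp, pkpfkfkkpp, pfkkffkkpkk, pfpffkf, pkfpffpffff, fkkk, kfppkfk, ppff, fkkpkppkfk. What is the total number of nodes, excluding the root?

For each word, the new-node count is its length minus the longest prefix already in the trie:
  "kfpk" → 4 new (k, f, p, k)
  "pppfp" → 5 new (p, p, p, f, p)
  "pkpfkfkkpp" → prefix "p" already present; 9 new (k, p, f, k, f, k, k, p, p)
  "pfkkffkkpkk" → prefix "p" already present; 10 new (f, k, k, f, f, k, k, p, k, k)
  "pfpffkf" → prefix "pf" already present; 5 new (p, f, f, k, f)
  "pkfpffpffff" → prefix "pk" already present; 9 new (f, p, f, f, p, f, f, f, f)
  "fkkk" → 4 new (f, k, k, k)
  "kfppkfk" → prefix "kfp" already present; 4 new (p, k, f, k)
  "ppff" → prefix "pp" already present; 2 new (f, f)
  "fkkpkppkfk" → prefix "fkk" already present; 7 new (p, k, p, p, k, f, k)
Total nodes = 4 + 5 + 9 + 10 + 5 + 9 + 4 + 4 + 2 + 7 = 59

59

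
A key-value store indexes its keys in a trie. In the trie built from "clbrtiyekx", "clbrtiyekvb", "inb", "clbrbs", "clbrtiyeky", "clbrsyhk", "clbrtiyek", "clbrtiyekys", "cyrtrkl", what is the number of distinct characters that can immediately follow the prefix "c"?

The children of the "c" node are the distinct next characters among strings starting with "c".
Distinct next characters after "c": l, y.
That node has 2 child edges.

2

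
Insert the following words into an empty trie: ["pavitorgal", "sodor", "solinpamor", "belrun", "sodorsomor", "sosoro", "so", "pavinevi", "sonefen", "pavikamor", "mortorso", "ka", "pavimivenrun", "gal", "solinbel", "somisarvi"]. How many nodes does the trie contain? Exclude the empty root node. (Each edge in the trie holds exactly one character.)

83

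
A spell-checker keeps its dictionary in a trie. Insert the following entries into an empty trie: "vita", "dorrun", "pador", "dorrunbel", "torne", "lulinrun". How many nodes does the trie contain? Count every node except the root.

For each word, the new-node count is its length minus the longest prefix already in the trie:
  "vita" → 4 new (v, i, t, a)
  "dorrun" → 6 new (d, o, r, r, u, n)
  "pador" → 5 new (p, a, d, o, r)
  "dorrunbel" → prefix "dorrun" already present; 3 new (b, e, l)
  "torne" → 5 new (t, o, r, n, e)
  "lulinrun" → 8 new (l, u, l, i, n, r, u, n)
Total nodes = 4 + 6 + 5 + 3 + 5 + 8 = 31

31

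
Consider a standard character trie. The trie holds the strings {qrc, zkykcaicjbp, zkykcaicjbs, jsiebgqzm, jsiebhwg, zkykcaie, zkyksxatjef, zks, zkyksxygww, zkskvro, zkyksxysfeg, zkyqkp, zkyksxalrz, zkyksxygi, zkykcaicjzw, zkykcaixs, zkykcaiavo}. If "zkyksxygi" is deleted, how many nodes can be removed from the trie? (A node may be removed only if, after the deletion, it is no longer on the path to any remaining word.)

1

After clearing the end-marker at "zkyksxygi", prune upward until reaching a node still needed by another word.
The suffix "i" (1 node) is used only by "zkyksxygi"; the node for "zkyksxyg" still has the child "w", so pruning stops there.
Nodes removed: 1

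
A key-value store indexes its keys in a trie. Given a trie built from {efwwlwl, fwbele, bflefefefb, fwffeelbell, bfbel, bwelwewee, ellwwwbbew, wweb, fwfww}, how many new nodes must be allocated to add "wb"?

1

The longest prefix of "wb" already in the trie is "w" (length 1).
New nodes needed: |"wb"| − 1 = 2 − 1 = 1.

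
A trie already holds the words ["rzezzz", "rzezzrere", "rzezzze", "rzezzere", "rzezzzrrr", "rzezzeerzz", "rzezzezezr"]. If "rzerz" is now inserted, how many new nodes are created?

2

Walking "rzerz" from the root, the first 3 characters ("rze") follow existing edges; "r" is the first miss.
New nodes needed: |"rzerz"| − 3 = 5 − 3 = 2.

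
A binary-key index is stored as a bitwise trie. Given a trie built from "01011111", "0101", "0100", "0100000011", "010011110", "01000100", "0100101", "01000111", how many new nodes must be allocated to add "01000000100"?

2

The longest prefix of "01000000100" already in the trie is "010000001" (length 9).
Each of the 2 remaining characters creates one node.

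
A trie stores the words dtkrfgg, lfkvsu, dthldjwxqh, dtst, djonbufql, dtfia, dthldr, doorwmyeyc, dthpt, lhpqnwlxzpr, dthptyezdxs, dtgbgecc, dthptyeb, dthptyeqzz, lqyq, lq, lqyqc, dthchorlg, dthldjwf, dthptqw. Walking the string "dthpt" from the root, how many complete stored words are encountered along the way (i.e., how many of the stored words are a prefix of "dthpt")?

1

Check each prefix of "dthpt" against the stored set — each match is an end-marker on the path.
Prefixes of the query that are stored words: "dthpt"
Count: 1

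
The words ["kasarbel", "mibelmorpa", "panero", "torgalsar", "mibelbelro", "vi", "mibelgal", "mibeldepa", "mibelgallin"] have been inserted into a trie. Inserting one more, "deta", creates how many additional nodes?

4

No existing word starts with "d", so every character of "deta" needs a new node.
4 − 0 = 4 new nodes.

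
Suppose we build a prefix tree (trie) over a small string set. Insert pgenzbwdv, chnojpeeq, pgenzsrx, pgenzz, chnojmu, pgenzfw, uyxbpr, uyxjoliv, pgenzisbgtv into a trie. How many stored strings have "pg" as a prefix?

Walk to "pg"; the words in its subtree are exactly those with that prefix.
Matches: "pgenzbwdv", "pgenzfw", "pgenzisbgtv", "pgenzsrx", "pgenzz"
Count: 5

5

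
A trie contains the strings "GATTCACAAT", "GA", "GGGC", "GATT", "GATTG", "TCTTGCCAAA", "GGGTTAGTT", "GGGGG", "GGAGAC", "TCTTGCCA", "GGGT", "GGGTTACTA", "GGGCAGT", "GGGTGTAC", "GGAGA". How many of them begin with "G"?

13

Walk to "G"; the words in its subtree are exactly those with that prefix.
Matches: "GA", "GATT", "GATTCACAAT", "GATTG", "GGAGA", "GGAGAC", "GGGC", "GGGCAGT", "GGGGG", "GGGT", "GGGTGTAC", "GGGTTACTA", "GGGTTAGTT"
Count: 13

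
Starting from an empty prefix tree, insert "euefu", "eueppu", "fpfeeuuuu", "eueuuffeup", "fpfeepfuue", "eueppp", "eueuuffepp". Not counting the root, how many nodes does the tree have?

Trie structure (* marks end of a word):
(root)
├─ e
│  └─ u
│     └─ e
│        ├─ f
│        │  └─ u *
│        ├─ p
│        │  └─ p
│        │     ├─ p *
│        │     └─ u *
│        └─ u
│           └─ u
│              └─ f
│                 └─ f
│                    └─ e
│                       ├─ p
│                       │  └─ p *
│                       └─ u
│                          └─ p *
└─ f
   └─ p
      └─ f
         └─ e
            └─ e
               ├─ p
               │  └─ f
               │     └─ u
               │        └─ u
               │           └─ e *
               └─ u
                  └─ u
                     └─ u
                        └─ u *
Counting every labelled node above: 32.

32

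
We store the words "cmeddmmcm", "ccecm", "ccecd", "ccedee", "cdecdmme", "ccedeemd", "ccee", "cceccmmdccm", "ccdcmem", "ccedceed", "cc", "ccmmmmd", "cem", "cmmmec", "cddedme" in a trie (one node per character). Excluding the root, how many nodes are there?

For each word, the new-node count is its length minus the longest prefix already in the trie:
  "cmeddmmcm" → 9 new (c, m, e, d, d, m, m, c, m)
  "ccecm" → prefix "c" already present; 4 new (c, e, c, m)
  "ccecd" → prefix "ccec" already present; 1 new (d)
  "ccedee" → prefix "cce" already present; 3 new (d, e, e)
  "cdecdmme" → prefix "c" already present; 7 new (d, e, c, d, m, m, e)
  "ccedeemd" → prefix "ccedee" already present; 2 new (m, d)
  "ccee" → prefix "cce" already present; 1 new (e)
  "cceccmmdccm" → prefix "ccec" already present; 7 new (c, m, m, d, c, c, m)
  "ccdcmem" → prefix "cc" already present; 5 new (d, c, m, e, m)
  "ccedceed" → prefix "cced" already present; 4 new (c, e, e, d)
  "cc" → prefix "cc" already present; 0 new (none)
  "ccmmmmd" → prefix "cc" already present; 5 new (m, m, m, m, d)
  "cem" → prefix "c" already present; 2 new (e, m)
  "cmmmec" → prefix "cm" already present; 4 new (m, m, e, c)
  "cddedme" → prefix "cd" already present; 5 new (d, e, d, m, e)
Total nodes = 9 + 4 + 1 + 3 + 7 + 2 + 1 + 7 + 5 + 4 + 0 + 5 + 2 + 4 + 5 = 59

59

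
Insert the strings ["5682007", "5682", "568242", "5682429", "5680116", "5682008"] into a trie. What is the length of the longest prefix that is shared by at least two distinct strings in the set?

Equivalently: take the maximum, over all pairs, of their longest common prefix length.
e.g. "5682007" and "5682008" share the prefix "568200" of length 6; no pair shares a longer one.
Longest shared-prefix length: 6

6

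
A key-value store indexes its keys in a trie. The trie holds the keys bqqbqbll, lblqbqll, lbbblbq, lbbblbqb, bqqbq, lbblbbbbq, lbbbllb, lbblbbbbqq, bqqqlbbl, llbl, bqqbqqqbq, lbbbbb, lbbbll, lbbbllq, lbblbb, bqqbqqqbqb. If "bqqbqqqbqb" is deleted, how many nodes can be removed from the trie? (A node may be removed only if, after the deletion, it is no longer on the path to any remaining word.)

A node on "bqqbqqqbqb"'s path can go only if nothing else ends at it or branches off below it.
The suffix "b" (1 node) is used only by "bqqbqqqbqb"; "bqqbqqqbq" is itself a stored word, so pruning stops there.
Nodes removed: 1

1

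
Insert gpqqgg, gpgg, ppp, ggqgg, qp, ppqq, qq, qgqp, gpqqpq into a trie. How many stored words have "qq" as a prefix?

1

Filter for entries beginning with "qq":
Words under "qq": qq
Count: 1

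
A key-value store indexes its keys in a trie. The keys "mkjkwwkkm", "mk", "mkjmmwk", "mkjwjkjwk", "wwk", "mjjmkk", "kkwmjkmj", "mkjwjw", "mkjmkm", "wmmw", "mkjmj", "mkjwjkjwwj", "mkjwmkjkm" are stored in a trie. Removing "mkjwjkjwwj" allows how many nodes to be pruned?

2

Walk "mkjwjkjwwj" from the leaf back toward the root, removing each node that no remaining word uses.
The suffix "wj" (2 nodes) is used only by "mkjwjkjwwj"; the node for "mkjwjkjw" still has the child "k", so pruning stops there.
Nodes removed: 2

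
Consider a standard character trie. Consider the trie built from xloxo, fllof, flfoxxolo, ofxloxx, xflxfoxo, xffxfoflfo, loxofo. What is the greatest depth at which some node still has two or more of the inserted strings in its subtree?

Equivalently: take the maximum, over all pairs, of their longest common prefix length.
e.g. "flfoxxolo" and "fllof" share the prefix "fl" of length 2; no pair shares a longer one.
Longest shared-prefix length: 2

2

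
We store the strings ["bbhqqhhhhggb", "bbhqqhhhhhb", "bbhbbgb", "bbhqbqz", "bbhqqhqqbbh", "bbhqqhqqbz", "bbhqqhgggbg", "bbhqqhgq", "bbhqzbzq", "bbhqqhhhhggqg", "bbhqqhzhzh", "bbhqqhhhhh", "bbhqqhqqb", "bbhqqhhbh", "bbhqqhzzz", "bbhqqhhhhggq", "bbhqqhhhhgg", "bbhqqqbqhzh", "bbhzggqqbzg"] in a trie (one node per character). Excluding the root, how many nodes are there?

Trace insertions, counting only characters that open a new branch:
  "bbhqqhhhhggb" → 12 new (b, b, h, q, q, h, h, h, h, g, g, b)
  "bbhqqhhhhhb" → prefix "bbhqqhhhh" already present; 2 new (h, b)
  "bbhbbgb" → prefix "bbh" already present; 4 new (b, b, g, b)
  "bbhqbqz" → prefix "bbhq" already present; 3 new (b, q, z)
  "bbhqqhqqbbh" → prefix "bbhqqh" already present; 5 new (q, q, b, b, h)
  "bbhqqhqqbz" → prefix "bbhqqhqqb" already present; 1 new (z)
  "bbhqqhgggbg" → prefix "bbhqqh" already present; 5 new (g, g, g, b, g)
  "bbhqqhgq" → prefix "bbhqqhg" already present; 1 new (q)
  "bbhqzbzq" → prefix "bbhq" already present; 4 new (z, b, z, q)
  "bbhqqhhhhggqg" → prefix "bbhqqhhhhgg" already present; 2 new (q, g)
  "bbhqqhzhzh" → prefix "bbhqqh" already present; 4 new (z, h, z, h)
  "bbhqqhhhhh" → prefix "bbhqqhhhhh" already present; 0 new (none)
  "bbhqqhqqb" → prefix "bbhqqhqqb" already present; 0 new (none)
  "bbhqqhhbh" → prefix "bbhqqhh" already present; 2 new (b, h)
  "bbhqqhzzz" → prefix "bbhqqhz" already present; 2 new (z, z)
  "bbhqqhhhhggq" → prefix "bbhqqhhhhggq" already present; 0 new (none)
  "bbhqqhhhhgg" → prefix "bbhqqhhhhgg" already present; 0 new (none)
  "bbhqqqbqhzh" → prefix "bbhqq" already present; 6 new (q, b, q, h, z, h)
  "bbhzggqqbzg" → prefix "bbh" already present; 8 new (z, g, g, q, q, b, z, g)
Total nodes = 12 + 2 + 4 + 3 + 5 + 1 + 5 + 1 + 4 + 2 + 4 + 0 + 0 + 2 + 2 + 0 + 0 + 6 + 8 = 61

61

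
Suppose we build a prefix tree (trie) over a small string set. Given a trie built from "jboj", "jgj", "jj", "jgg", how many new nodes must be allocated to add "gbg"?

No existing word starts with "g", so every character of "gbg" needs a new node.
3 − 0 = 3 new nodes.

3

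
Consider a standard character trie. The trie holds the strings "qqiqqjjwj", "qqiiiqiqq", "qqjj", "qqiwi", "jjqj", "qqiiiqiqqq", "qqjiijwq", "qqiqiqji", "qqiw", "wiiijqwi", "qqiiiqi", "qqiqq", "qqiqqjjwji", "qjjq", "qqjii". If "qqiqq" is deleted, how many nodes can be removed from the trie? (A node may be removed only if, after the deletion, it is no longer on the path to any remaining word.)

0

Walk "qqiqq" from the leaf back toward the root, removing each node that no remaining word uses.
Every node on "qqiqq" is still needed (e.g. by "qqiqqjjwj"), so nothing is freed.
Nodes removed: 0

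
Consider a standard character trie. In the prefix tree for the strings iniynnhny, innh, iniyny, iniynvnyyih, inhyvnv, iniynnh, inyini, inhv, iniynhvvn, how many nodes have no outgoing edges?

Leaves are exactly the stored words that no other stored word extends.
Those words: "inhv", "inhyvnv", "iniynhvvn", "iniynnhny", "iniynvnyyih", "iniyny", "innh", "inyini"
Leaf count: 8

8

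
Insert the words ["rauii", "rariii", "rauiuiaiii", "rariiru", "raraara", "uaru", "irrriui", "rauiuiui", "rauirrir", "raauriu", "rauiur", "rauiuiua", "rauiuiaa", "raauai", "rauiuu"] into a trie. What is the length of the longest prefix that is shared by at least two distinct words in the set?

The deepest shared node is where two words last agree before diverging.
e.g. "rauiuiaa" and "rauiuiaiii" share the prefix "rauiuia" of length 7; no pair shares a longer one.
Longest shared-prefix length: 7

7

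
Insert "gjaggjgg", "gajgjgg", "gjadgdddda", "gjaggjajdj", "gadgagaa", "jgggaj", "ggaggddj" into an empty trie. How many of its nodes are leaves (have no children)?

A leaf is a node with no children — equivalently, the end of a word that is not a proper prefix of any other stored word.
Those words: "gadgagaa", "gajgjgg", "ggaggddj", "gjadgdddda", "gjaggjajdj", "gjaggjgg", "jgggaj"
Leaf count: 7

7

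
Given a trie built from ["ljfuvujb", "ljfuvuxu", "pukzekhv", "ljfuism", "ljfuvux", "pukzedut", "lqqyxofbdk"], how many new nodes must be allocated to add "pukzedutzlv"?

3

Walking "pukzedutzlv" from the root, the first 8 characters ("pukzedut") follow existing edges; "z" is the first miss.
New nodes needed: |"pukzedutzlv"| − 8 = 11 − 8 = 3.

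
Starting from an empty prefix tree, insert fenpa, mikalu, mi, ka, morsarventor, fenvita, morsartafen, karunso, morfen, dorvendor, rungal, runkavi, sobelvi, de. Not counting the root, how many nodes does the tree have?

68

For each word, the new-node count is its length minus the longest prefix already in the trie:
  "fenpa" → 5 new (f, e, n, p, a)
  "mikalu" → 6 new (m, i, k, a, l, u)
  "mi" → prefix "mi" already present; 0 new (none)
  "ka" → 2 new (k, a)
  "morsarventor" → prefix "m" already present; 11 new (o, r, s, a, r, v, e, n, t, o, r)
  "fenvita" → prefix "fen" already present; 4 new (v, i, t, a)
  "morsartafen" → prefix "morsar" already present; 5 new (t, a, f, e, n)
  "karunso" → prefix "ka" already present; 5 new (r, u, n, s, o)
  "morfen" → prefix "mor" already present; 3 new (f, e, n)
  "dorvendor" → 9 new (d, o, r, v, e, n, d, o, r)
  "rungal" → 6 new (r, u, n, g, a, l)
  "runkavi" → prefix "run" already present; 4 new (k, a, v, i)
  "sobelvi" → 7 new (s, o, b, e, l, v, i)
  "de" → prefix "d" already present; 1 new (e)
Total nodes = 5 + 6 + 0 + 2 + 11 + 4 + 5 + 5 + 3 + 9 + 6 + 4 + 7 + 1 = 68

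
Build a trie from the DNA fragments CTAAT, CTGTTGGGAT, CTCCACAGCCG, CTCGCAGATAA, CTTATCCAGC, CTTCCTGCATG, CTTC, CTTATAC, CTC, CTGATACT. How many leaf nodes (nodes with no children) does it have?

Leaves are exactly the stored words that no other stored word extends.
Those words: "CTAAT", "CTCCACAGCCG", "CTCGCAGATAA", "CTGATACT", "CTGTTGGGAT", "CTTATAC", "CTTATCCAGC", "CTTCCTGCATG"
Leaf count: 8

8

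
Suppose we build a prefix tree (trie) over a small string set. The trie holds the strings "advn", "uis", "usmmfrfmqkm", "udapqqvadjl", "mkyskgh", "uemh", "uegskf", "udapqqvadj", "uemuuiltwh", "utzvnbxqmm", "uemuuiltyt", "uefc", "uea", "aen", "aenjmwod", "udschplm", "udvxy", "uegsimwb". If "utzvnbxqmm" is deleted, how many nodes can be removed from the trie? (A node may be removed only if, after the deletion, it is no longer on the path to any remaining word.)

9

Walk "utzvnbxqmm" from the leaf back toward the root, removing each node that no remaining word uses.
The suffix "tzvnbxqmm" (9 nodes) is used only by "utzvnbxqmm"; the node for "u" still has the child "i", so pruning stops there.
Nodes removed: 9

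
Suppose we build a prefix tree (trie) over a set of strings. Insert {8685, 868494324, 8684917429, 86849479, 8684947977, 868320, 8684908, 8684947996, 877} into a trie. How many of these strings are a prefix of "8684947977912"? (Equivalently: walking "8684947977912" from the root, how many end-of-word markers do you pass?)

2

Traverse "8684947977912" character by character; count nodes along the way that are marked as word ends.
Prefixes of the query that are stored words: "86849479", "8684947977"
Count: 2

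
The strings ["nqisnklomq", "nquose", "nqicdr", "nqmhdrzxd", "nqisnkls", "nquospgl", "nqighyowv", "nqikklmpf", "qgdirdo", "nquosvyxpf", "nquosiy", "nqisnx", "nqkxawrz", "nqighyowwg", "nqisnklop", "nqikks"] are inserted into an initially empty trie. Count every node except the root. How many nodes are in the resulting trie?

65

Trace insertions, counting only characters that open a new branch:
  "nqisnklomq" → 10 new (n, q, i, s, n, k, l, o, m, q)
  "nquose" → prefix "nq" already present; 4 new (u, o, s, e)
  "nqicdr" → prefix "nqi" already present; 3 new (c, d, r)
  "nqmhdrzxd" → prefix "nq" already present; 7 new (m, h, d, r, z, x, d)
  "nqisnkls" → prefix "nqisnkl" already present; 1 new (s)
  "nquospgl" → prefix "nquos" already present; 3 new (p, g, l)
  "nqighyowv" → prefix "nqi" already present; 6 new (g, h, y, o, w, v)
  "nqikklmpf" → prefix "nqi" already present; 6 new (k, k, l, m, p, f)
  "qgdirdo" → 7 new (q, g, d, i, r, d, o)
  "nquosvyxpf" → prefix "nquos" already present; 5 new (v, y, x, p, f)
  "nquosiy" → prefix "nquos" already present; 2 new (i, y)
  "nqisnx" → prefix "nqisn" already present; 1 new (x)
  "nqkxawrz" → prefix "nq" already present; 6 new (k, x, a, w, r, z)
  "nqighyowwg" → prefix "nqighyow" already present; 2 new (w, g)
  "nqisnklop" → prefix "nqisnklo" already present; 1 new (p)
  "nqikks" → prefix "nqikk" already present; 1 new (s)
Total nodes = 10 + 4 + 3 + 7 + 1 + 3 + 6 + 6 + 7 + 5 + 2 + 1 + 6 + 2 + 1 + 1 = 65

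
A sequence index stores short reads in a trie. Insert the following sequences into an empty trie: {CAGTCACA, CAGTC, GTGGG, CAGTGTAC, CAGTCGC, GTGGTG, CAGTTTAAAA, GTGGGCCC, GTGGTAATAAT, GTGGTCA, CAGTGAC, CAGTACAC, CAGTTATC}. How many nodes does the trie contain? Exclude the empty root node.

Trace insertions, counting only characters that open a new branch:
  "CAGTCACA" → 8 new (C, A, G, T, C, A, C, A)
  "CAGTC" → prefix "CAGTC" already present; 0 new (none)
  "GTGGG" → 5 new (G, T, G, G, G)
  "CAGTGTAC" → prefix "CAGT" already present; 4 new (G, T, A, C)
  "CAGTCGC" → prefix "CAGTC" already present; 2 new (G, C)
  "GTGGTG" → prefix "GTGG" already present; 2 new (T, G)
  "CAGTTTAAAA" → prefix "CAGT" already present; 6 new (T, T, A, A, A, A)
  "GTGGGCCC" → prefix "GTGGG" already present; 3 new (C, C, C)
  "GTGGTAATAAT" → prefix "GTGGT" already present; 6 new (A, A, T, A, A, T)
  "GTGGTCA" → prefix "GTGGT" already present; 2 new (C, A)
  "CAGTGAC" → prefix "CAGTG" already present; 2 new (A, C)
  "CAGTACAC" → prefix "CAGT" already present; 4 new (A, C, A, C)
  "CAGTTATC" → prefix "CAGTT" already present; 3 new (A, T, C)
Total nodes = 8 + 0 + 5 + 4 + 2 + 2 + 6 + 3 + 6 + 2 + 2 + 4 + 3 = 47

47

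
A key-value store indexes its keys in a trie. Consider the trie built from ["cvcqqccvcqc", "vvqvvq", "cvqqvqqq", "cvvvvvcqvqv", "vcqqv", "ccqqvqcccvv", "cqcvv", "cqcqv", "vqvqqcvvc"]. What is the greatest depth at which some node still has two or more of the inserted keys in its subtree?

Equivalently: take the maximum, over all pairs, of their longest common prefix length.
e.g. "cqcqv" and "cqcvv" share the prefix "cqc" of length 3; no pair shares a longer one.
Longest shared-prefix length: 3

3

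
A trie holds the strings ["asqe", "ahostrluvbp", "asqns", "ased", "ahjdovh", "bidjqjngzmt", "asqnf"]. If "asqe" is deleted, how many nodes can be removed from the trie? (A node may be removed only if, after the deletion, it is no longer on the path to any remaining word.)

1

Walk "asqe" from the leaf back toward the root, removing each node that no remaining word uses.
The suffix "e" (1 node) is used only by "asqe"; the node for "asq" still has the child "n", so pruning stops there.
Nodes removed: 1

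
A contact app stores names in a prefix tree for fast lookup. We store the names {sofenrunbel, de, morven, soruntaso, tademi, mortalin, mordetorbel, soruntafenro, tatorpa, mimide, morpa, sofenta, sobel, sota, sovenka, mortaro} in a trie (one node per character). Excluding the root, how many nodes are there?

Trace insertions, counting only characters that open a new branch:
  "sofenrunbel" → 11 new (s, o, f, e, n, r, u, n, b, e, l)
  "de" → 2 new (d, e)
  "morven" → 6 new (m, o, r, v, e, n)
  "soruntaso" → prefix "so" already present; 7 new (r, u, n, t, a, s, o)
  "tademi" → 6 new (t, a, d, e, m, i)
  "mortalin" → prefix "mor" already present; 5 new (t, a, l, i, n)
  "mordetorbel" → prefix "mor" already present; 8 new (d, e, t, o, r, b, e, l)
  "soruntafenro" → prefix "sorunta" already present; 5 new (f, e, n, r, o)
  "tatorpa" → prefix "ta" already present; 5 new (t, o, r, p, a)
  "mimide" → prefix "m" already present; 5 new (i, m, i, d, e)
  "morpa" → prefix "mor" already present; 2 new (p, a)
  "sofenta" → prefix "sofen" already present; 2 new (t, a)
  "sobel" → prefix "so" already present; 3 new (b, e, l)
  "sota" → prefix "so" already present; 2 new (t, a)
  "sovenka" → prefix "so" already present; 5 new (v, e, n, k, a)
  "mortaro" → prefix "morta" already present; 2 new (r, o)
Total nodes = 11 + 2 + 6 + 7 + 6 + 5 + 8 + 5 + 5 + 5 + 2 + 2 + 3 + 2 + 5 + 2 = 76

76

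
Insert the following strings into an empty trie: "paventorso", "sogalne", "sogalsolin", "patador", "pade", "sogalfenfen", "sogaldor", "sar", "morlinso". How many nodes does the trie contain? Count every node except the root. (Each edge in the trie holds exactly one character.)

48

Count nodes per top-level branch (shared prefixes stored once):
  'm'-branch (morlinso): 8 nodes
  'p'-branch (pade, patador, paventorso): 17 nodes
  's'-branch (sar, sogaldor, sogalfenfen, sogalne, sogalsolin): 23 nodes
Sum: 48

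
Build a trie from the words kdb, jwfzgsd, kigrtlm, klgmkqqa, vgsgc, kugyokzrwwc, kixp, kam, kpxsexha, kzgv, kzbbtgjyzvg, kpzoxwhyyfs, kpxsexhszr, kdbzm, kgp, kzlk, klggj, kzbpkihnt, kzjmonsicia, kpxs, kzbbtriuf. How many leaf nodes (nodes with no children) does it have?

19

Leaves are exactly the stored words that no other stored word extends.
Those words: "jwfzgsd", "kam", "kdbzm", "kgp", "kigrtlm", "kixp", "klggj", "klgmkqqa", "kpxsexha", "kpxsexhszr", "kpzoxwhyyfs", "kugyokzrwwc", "kzbbtgjyzvg", "kzbbtriuf", "kzbpkihnt", "kzgv", "kzjmonsicia", "kzlk", "vgsgc"
Leaf count: 19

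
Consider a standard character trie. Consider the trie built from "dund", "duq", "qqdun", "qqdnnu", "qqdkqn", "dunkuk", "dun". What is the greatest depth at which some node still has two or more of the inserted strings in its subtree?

Look for the deepest trie node that still has at least two words in its subtree.
"dun" and "dund" agree on "dun" (3 characters) before diverging; nothing deeper is shared.
Longest shared-prefix length: 3

3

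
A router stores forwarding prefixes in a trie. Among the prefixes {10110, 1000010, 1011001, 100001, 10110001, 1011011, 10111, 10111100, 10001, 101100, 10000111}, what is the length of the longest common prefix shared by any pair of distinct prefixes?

Equivalently: take the maximum, over all pairs, of their longest common prefix length.
"100001" and "1000010" agree on "100001" (6 characters) before diverging; nothing deeper is shared.
Longest shared-prefix length: 6

6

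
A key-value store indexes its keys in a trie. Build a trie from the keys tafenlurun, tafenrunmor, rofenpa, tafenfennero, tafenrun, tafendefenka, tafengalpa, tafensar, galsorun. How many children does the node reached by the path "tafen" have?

6

Follow the path "tafen" to its node, then look at its outgoing edges.
Distinct next characters after "tafen": d, f, g, l, r, s.
That node has 6 child edges.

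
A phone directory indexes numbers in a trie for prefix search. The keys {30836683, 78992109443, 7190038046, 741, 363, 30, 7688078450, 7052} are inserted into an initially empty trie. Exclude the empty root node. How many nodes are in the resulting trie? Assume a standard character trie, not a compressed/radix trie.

For each word, the new-node count is its length minus the longest prefix already in the trie:
  "30836683" → 8 new (3, 0, 8, 3, 6, 6, 8, 3)
  "78992109443" → 11 new (7, 8, 9, 9, 2, 1, 0, 9, 4, 4, 3)
  "7190038046" → prefix "7" already present; 9 new (1, 9, 0, 0, 3, 8, 0, 4, 6)
  "741" → prefix "7" already present; 2 new (4, 1)
  "363" → prefix "3" already present; 2 new (6, 3)
  "30" → prefix "30" already present; 0 new (none)
  "7688078450" → prefix "7" already present; 9 new (6, 8, 8, 0, 7, 8, 4, 5, 0)
  "7052" → prefix "7" already present; 3 new (0, 5, 2)
Total nodes = 8 + 11 + 9 + 2 + 2 + 0 + 9 + 3 = 44

44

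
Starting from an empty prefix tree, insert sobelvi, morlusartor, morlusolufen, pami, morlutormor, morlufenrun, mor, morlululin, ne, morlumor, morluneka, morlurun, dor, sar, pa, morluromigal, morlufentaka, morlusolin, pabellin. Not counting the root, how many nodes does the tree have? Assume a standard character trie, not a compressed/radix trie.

Insert word by word; a character creates a node only if that edge doesn't already exist:
  "sobelvi" → 7 new (s, o, b, e, l, v, i)
  "morlusartor" → 11 new (m, o, r, l, u, s, a, r, t, o, r)
  "morlusolufen" → prefix "morlus" already present; 6 new (o, l, u, f, e, n)
  "pami" → 4 new (p, a, m, i)
  "morlutormor" → prefix "morlu" already present; 6 new (t, o, r, m, o, r)
  "morlufenrun" → prefix "morlu" already present; 6 new (f, e, n, r, u, n)
  "mor" → prefix "mor" already present; 0 new (none)
  "morlululin" → prefix "morlu" already present; 5 new (l, u, l, i, n)
  "ne" → 2 new (n, e)
  "morlumor" → prefix "morlu" already present; 3 new (m, o, r)
  "morluneka" → prefix "morlu" already present; 4 new (n, e, k, a)
  "morlurun" → prefix "morlu" already present; 3 new (r, u, n)
  "dor" → 3 new (d, o, r)
  "sar" → prefix "s" already present; 2 new (a, r)
  "pa" → prefix "pa" already present; 0 new (none)
  "morluromigal" → prefix "morlur" already present; 6 new (o, m, i, g, a, l)
  "morlufentaka" → prefix "morlufen" already present; 4 new (t, a, k, a)
  "morlusolin" → prefix "morlusol" already present; 2 new (i, n)
  "pabellin" → prefix "pa" already present; 6 new (b, e, l, l, i, n)
Total nodes = 7 + 11 + 6 + 4 + 6 + 6 + 0 + 5 + 2 + 3 + 4 + 3 + 3 + 2 + 0 + 6 + 4 + 2 + 6 = 80

80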